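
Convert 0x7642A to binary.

0b1110110010000101010

Expand each hex digit to 4 bits: 7=0111 6=0110 4=0100 2=0010 A=1010.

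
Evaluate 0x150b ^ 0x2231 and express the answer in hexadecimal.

XOR each hex digit independently (no carries):
  1^2=3, 5^2=7, 0^3=3, b^1=a

0x373a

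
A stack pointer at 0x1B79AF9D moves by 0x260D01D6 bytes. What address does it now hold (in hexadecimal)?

0x4186B173

Add column by column in base 16, right to left:
  D+6 = 3 carry 1
  9+D+1 = 7 carry 1
  F+1+1 = 1 carry 1
  A+0+1 = B
  9+D = 6 carry 1
  7+0+1 = 8
  B+6 = 1 carry 1
  1+2+1 = 4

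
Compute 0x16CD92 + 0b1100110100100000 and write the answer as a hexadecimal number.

0x179AB2

0b1100110100100000 = 0xCD20 in hexadecimal.
Add column by column in base 16, right to left:
  2+0 = 2
  9+2 = B
  D+D = A carry 1
  C+C+1 = 9 carry 1
  6+0+1 = 7
  1+0 = 1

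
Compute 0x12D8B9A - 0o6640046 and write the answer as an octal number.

0x12D8B9A = 0o113305632 in octal.
Subtract column by column in base 8:
  2-6 → 4 (borrow)
  3-4-1 → 6 (borrow)
  6-0-1 → 5
  5-0 → 5
  0-4 → 4 (borrow)
  3-6-1 → 4 (borrow)
  3-6-1 → 4 (borrow)
  1-0-1 → 0
  1-0 → 1

0o104445564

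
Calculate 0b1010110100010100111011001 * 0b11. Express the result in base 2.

0b100000011100111110110001011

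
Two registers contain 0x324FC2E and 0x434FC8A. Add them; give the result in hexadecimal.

0x759F8B8

Add column by column in base 16, right to left:
  E+A = 8 carry 1
  2+8+1 = B
  C+C = 8 carry 1
  F+F+1 = F carry 1
  4+4+1 = 9
  2+3 = 5
  3+4 = 7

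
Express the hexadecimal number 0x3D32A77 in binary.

0b11110100110010101001110111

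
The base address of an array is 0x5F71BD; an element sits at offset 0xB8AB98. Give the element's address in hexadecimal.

0x1181D55

Add column by column in base 16, right to left:
  D+8 = 5 carry 1
  B+9+1 = 5 carry 1
  1+B+1 = D
  7+A = 1 carry 1
  F+8+1 = 8 carry 1
  5+B+1 = 1 carry 1
  final carry 1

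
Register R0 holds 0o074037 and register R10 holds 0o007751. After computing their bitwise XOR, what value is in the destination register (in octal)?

XOR each oct digit independently (no carries):
  0^0=0, 7^0=7, 4^7=3, 0^7=7, 3^5=6, 7^1=6

0o073766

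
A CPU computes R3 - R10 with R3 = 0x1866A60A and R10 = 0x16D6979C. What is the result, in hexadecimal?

0x1900E6E

Subtract column by column in base 16:
  A-C → E (borrow)
  0-9-1 → 6 (borrow)
  6-7-1 → E (borrow)
  A-9-1 → 0
  6-6 → 0
  6-D → 9 (borrow)
  8-6-1 → 1
  1-1 → 0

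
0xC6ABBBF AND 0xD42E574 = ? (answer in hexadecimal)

AND each hex digit independently (no carries):
  C&D=C, 6&4=4, A&2=2, B&E=A, B&5=1, B&7=3, F&4=4

0xC42A134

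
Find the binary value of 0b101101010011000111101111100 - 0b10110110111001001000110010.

0b10110011011111110101001010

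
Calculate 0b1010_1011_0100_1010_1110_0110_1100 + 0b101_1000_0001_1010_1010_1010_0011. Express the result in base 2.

0b10000001101100101100100001111

Add column by column in base 2, right to left:
  0+1 = 1
  0+1 = 1
  1+0 = 1
  1+0 = 1
  0+0 = 0
  1+1 = 0 carry 1
  1+0+1 = 0 carry 1
  0+1+1 = 0 carry 1
  0+0+1 = 1
  1+1 = 0 carry 1
  1+0+1 = 0 carry 1
  1+1+1 = 1 carry 1
  0+0+1 = 1
  1+1 = 0 carry 1
  0+0+1 = 1
  1+1 = 0 carry 1
  0+1+1 = 0 carry 1
  0+0+1 = 1
  1+0 = 1
  0+0 = 0
  1+0 = 1
  1+0 = 1
  0+0 = 0
  1+1 = 0 carry 1
  0+1+1 = 0 carry 1
  1+0+1 = 0 carry 1
  0+1+1 = 0 carry 1
  1+0+1 = 0 carry 1
  final carry 1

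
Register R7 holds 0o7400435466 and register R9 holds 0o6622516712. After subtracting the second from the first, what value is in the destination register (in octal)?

0o555716554

Subtract column by column in base 8:
  6-2 → 4
  6-1 → 5
  4-7 → 5 (borrow)
  5-6-1 → 6 (borrow)
  3-1-1 → 1
  4-5 → 7 (borrow)
  0-2-1 → 5 (borrow)
  0-2-1 → 5 (borrow)
  4-6-1 → 5 (borrow)
  7-6-1 → 0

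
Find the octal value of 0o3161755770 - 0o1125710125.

0o2034045643

Subtract column by column in base 8:
  0-5 → 3 (borrow)
  7-2-1 → 4
  7-1 → 6
  5-0 → 5
  5-1 → 4
  7-7 → 0
  1-5 → 4 (borrow)
  6-2-1 → 3
  1-1 → 0
  3-1 → 2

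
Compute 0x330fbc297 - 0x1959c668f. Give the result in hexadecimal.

0x19b5f5c08

Subtract column by column in base 16:
  7-f → 8 (borrow)
  9-8-1 → 0
  2-6 → c (borrow)
  c-6-1 → 5
  b-c → f (borrow)
  f-9-1 → 5
  0-5 → b (borrow)
  3-9-1 → 9 (borrow)
  3-1-1 → 1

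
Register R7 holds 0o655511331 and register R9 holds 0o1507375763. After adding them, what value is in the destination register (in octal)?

0o2365107314

Add column by column in base 8, right to left:
  1+3 = 4
  3+6 = 1 carry 1
  3+7+1 = 3 carry 1
  1+5+1 = 7
  1+7 = 0 carry 1
  5+3+1 = 1 carry 1
  5+7+1 = 5 carry 1
  5+0+1 = 6
  6+5 = 3 carry 1
  0+1+1 = 2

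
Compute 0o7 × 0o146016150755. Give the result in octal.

0o1312143336573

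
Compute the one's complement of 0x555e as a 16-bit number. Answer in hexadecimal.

Each hex digit d becomes f−d:
  5→a, 5→a, 5→a, e→1

0xaaa1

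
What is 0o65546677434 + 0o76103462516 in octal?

0o163652362152

Add column by column in base 8, right to left:
  4+6 = 2 carry 1
  3+1+1 = 5
  4+5 = 1 carry 1
  7+2+1 = 2 carry 1
  7+6+1 = 6 carry 1
  6+4+1 = 3 carry 1
  6+3+1 = 2 carry 1
  4+0+1 = 5
  5+1 = 6
  5+6 = 3 carry 1
  6+7+1 = 6 carry 1
  final carry 1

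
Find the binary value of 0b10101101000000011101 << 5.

0b1010110100000001110100000

Left shift by 5: append 5 zero bits.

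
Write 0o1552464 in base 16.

Each octal digit is 3 bits: 1=001 5=101 5=101 2=010 4=100 6=110 4=100.
Group the bits into nibbles: 0110 1101 0101 0011 0100 → 6D534.

0x6D534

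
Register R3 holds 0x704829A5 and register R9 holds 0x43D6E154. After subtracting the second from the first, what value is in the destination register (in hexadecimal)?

0x2C714851

Subtract column by column in base 16:
  5-4 → 1
  A-5 → 5
  9-1 → 8
  2-E → 4 (borrow)
  8-6-1 → 1
  4-D → 7 (borrow)
  0-3-1 → C (borrow)
  7-4-1 → 2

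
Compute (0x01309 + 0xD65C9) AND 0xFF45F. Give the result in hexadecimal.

Add column by column in base 16, right to left:
  9+9 = 2 carry 1
  0+C+1 = D
  3+5 = 8
  1+6 = 7
  0+D = D
Sum = 0xD78D2; now AND with 0xFF45F:
  D&F=D, 7&F=7, 8&4=0, D&5=5, 2&F=2

0xD7052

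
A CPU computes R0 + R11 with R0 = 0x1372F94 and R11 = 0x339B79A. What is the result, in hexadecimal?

0x470E72E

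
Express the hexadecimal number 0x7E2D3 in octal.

0o1761323

Expand each hex digit to 4 bits: 7=0111 E=1110 2=0010 D=1101 3=0011.
Group the bits in threes: 001 111 110 001 011 010 011 → 1761323.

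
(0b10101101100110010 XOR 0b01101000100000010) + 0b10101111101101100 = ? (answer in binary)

0b101110100110011100

First 0b10101101100110010 XOR 0b01101000100000010 = 0b11000101000110000.
Add column by column in base 2, right to left:
  0+0 = 0
  0+0 = 0
  0+1 = 1
  0+1 = 1
  1+0 = 1
  1+1 = 0 carry 1
  0+1+1 = 0 carry 1
  0+0+1 = 1
  0+1 = 1
  1+1 = 0 carry 1
  0+1+1 = 0 carry 1
  1+1+1 = 1 carry 1
  0+1+1 = 0 carry 1
  0+0+1 = 1
  0+1 = 1
  1+0 = 1
  1+1 = 0 carry 1
  final carry 1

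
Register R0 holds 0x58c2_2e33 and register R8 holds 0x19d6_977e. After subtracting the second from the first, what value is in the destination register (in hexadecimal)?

Subtract column by column in base 16:
  3-e → 5 (borrow)
  3-7-1 → b (borrow)
  e-7-1 → 6
  2-9 → 9 (borrow)
  2-6-1 → b (borrow)
  c-d-1 → e (borrow)
  8-9-1 → e (borrow)
  5-1-1 → 3

0x3eeb96b5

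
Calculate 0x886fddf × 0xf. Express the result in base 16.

0x7fe8e011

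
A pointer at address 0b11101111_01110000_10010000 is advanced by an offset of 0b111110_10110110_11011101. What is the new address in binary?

Add column by column in base 2, right to left:
  0+1 = 1
  0+0 = 0
  0+1 = 1
  0+1 = 1
  1+1 = 0 carry 1
  0+0+1 = 1
  0+1 = 1
  1+1 = 0 carry 1
  0+0+1 = 1
  0+1 = 1
  0+1 = 1
  0+0 = 0
  1+1 = 0 carry 1
  1+1+1 = 1 carry 1
  1+0+1 = 0 carry 1
  0+1+1 = 0 carry 1
  1+0+1 = 0 carry 1
  1+1+1 = 1 carry 1
  1+1+1 = 1 carry 1
  1+1+1 = 1 carry 1
  0+1+1 = 0 carry 1
  1+1+1 = 1 carry 1
  1+0+1 = 0 carry 1
  1+0+1 = 0 carry 1
  final carry 1

0b1001011100010011101101101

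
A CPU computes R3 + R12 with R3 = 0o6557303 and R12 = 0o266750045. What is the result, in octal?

Add column by column in base 8, right to left:
  3+5 = 0 carry 1
  0+4+1 = 5
  3+0 = 3
  7+0 = 7
  5+5 = 2 carry 1
  5+7+1 = 5 carry 1
  6+6+1 = 5 carry 1
  0+6+1 = 7
  0+2 = 2

0o275527350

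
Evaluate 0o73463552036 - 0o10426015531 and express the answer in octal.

0o63035534305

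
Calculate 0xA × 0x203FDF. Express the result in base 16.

0x1427EB6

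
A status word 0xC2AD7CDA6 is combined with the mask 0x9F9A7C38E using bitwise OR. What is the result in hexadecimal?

0xDFBF7CFAE

OR each hex digit independently (no carries):
  C|9=D, 2|F=F, A|9=B, D|A=F, 7|7=7, C|C=C, D|3=F, A|8=A, 6|E=E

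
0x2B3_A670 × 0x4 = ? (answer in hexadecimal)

Multiply each base-16 digit by 4, carrying:
  0×4 = 0 → write 0
  7×4 = 28 → write C carry 1
  6×4+1 = 25 → write 9 carry 1
  A×4+1 = 41 → write 9 carry 2
  3×4+2 = 14 → write E
  B×4 = 44 → write C carry 2
  2×4+2 = 10 → write A

0xACE99C0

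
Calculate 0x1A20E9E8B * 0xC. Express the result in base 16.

0x1398AF6E84

Multiply each base-16 digit by 12, carrying:
  B×12 = 132 → write 4 carry 8
  8×12+8 = 104 → write 8 carry 6
  E×12+6 = 174 → write E carry 10
  9×12+10 = 118 → write 6 carry 7
  E×12+7 = 175 → write F carry 10
  0×12+10 = 10 → write A
  2×12 = 24 → write 8 carry 1
  A×12+1 = 121 → write 9 carry 7
  1×12+7 = 19 → write 3 carry 1
  remaining carry: 1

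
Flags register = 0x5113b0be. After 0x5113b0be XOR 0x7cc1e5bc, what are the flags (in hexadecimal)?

XOR each hex digit independently (no carries):
  5^7=2, 1^c=d, 1^c=d, 3^1=2, b^e=5, 0^5=5, b^b=0, e^c=2

0x2dd25502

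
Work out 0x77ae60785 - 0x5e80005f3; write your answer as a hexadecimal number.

Subtract column by column in base 16:
  5-3 → 2
  8-f → 9 (borrow)
  7-5-1 → 1
  0-0 → 0
  6-0 → 6
  e-0 → e
  a-8 → 2
  7-e → 9 (borrow)
  7-5-1 → 1

0x192e60192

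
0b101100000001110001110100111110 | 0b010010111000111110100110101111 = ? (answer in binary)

OR bit by bit (1 where either bit is 1):
  101100000001110001110100111110
| 010010111000111110100110101111
= 111110111001111111110110111111

0b111110111001111111110110111111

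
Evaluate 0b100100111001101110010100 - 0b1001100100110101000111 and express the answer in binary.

0b11011010100111001001101

Subtract column by column in base 2:
  0-1 → 1 (borrow)
  0-1-1 → 0 (borrow)
  1-1-1 → 1 (borrow)
  0-0-1 → 1 (borrow)
  1-0-1 → 0
  0-0 → 0
  0-1 → 1 (borrow)
  1-0-1 → 0
  1-1 → 0
  1-0 → 1
  0-1 → 1 (borrow)
  1-1-1 → 1 (borrow)
  1-0-1 → 0
  0-0 → 0
  0-1 → 1 (borrow)
  1-0-1 → 0
  1-0 → 1
  1-1 → 0
  0-1 → 1 (borrow)
  0-0-1 → 1 (borrow)
  1-0-1 → 0
  0-1 → 1 (borrow)
  0-0-1 → 1 (borrow)
  1-0-1 → 0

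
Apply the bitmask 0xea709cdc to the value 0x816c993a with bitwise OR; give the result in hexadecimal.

0xeb7c9dfe

OR each hex digit independently (no carries):
  8|e=e, 1|a=b, 6|7=7, c|0=c, 9|9=9, 9|c=d, 3|d=f, a|c=e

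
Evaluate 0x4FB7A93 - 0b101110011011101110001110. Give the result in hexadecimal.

0x441BF05

0b101110011011101110001110 = 0xB9BB8E in hexadecimal.
Subtract column by column in base 16:
  3-E → 5 (borrow)
  9-8-1 → 0
  A-B → F (borrow)
  7-B-1 → B (borrow)
  B-9-1 → 1
  F-B → 4
  4-0 → 4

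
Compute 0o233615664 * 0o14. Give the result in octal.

Multiply each base-8 digit by 12, carrying:
  4×12 = 48 → write 0 carry 6
  6×12+6 = 78 → write 6 carry 9
  6×12+9 = 81 → write 1 carry 10
  5×12+10 = 70 → write 6 carry 8
  1×12+8 = 20 → write 4 carry 2
  6×12+2 = 74 → write 2 carry 9
  3×12+9 = 45 → write 5 carry 5
  3×12+5 = 41 → write 1 carry 5
  2×12+5 = 29 → write 5 carry 3
  remaining carry: 3

0o3515246160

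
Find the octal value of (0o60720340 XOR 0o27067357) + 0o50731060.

0o120700077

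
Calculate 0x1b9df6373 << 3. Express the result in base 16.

0xdcefb1b98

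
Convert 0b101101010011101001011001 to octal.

0o55235131

Group the bits in threes: 101 101 010 011 101 001 011 001 → 55235131.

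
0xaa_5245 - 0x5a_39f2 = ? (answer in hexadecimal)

0x501853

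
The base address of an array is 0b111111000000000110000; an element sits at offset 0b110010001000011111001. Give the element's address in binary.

0b1110001001000100101001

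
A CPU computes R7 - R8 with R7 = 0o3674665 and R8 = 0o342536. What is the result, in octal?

0o3332127

Subtract column by column in base 8:
  5-6 → 7 (borrow)
  6-3-1 → 2
  6-5 → 1
  4-2 → 2
  7-4 → 3
  6-3 → 3
  3-0 → 3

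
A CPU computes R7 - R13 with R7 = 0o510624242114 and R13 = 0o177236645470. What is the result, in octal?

Subtract column by column in base 8:
  4-0 → 4
  1-7 → 2 (borrow)
  1-4-1 → 4 (borrow)
  2-5-1 → 4 (borrow)
  4-4-1 → 7 (borrow)
  2-6-1 → 3 (borrow)
  4-6-1 → 5 (borrow)
  2-3-1 → 6 (borrow)
  6-2-1 → 3
  0-7 → 1 (borrow)
  1-7-1 → 1 (borrow)
  5-1-1 → 3

0o311365374424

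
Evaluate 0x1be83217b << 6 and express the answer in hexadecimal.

6 bits is not a whole number of base-16 digits; in binary: 110111110100000110010000101111011 << 6 = 110111110100000110010000101111011000000.

0x6fa0c85ec0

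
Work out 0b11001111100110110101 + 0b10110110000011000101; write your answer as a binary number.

0b110000101101001111010

Add column by column in base 2, right to left:
  1+1 = 0 carry 1
  0+0+1 = 1
  1+1 = 0 carry 1
  0+0+1 = 1
  1+0 = 1
  1+0 = 1
  0+1 = 1
  1+1 = 0 carry 1
  1+0+1 = 0 carry 1
  0+0+1 = 1
  0+0 = 0
  1+0 = 1
  1+0 = 1
  1+1 = 0 carry 1
  1+1+1 = 1 carry 1
  1+0+1 = 0 carry 1
  0+1+1 = 0 carry 1
  0+1+1 = 0 carry 1
  1+0+1 = 0 carry 1
  1+1+1 = 1 carry 1
  final carry 1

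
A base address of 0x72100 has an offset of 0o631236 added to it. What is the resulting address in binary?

0b10100101001110011110

0x72100 = 0b1110010000100000000 in binary.
0o631236 = 0b110011001010011110 in binary.
Add column by column in base 2, right to left:
  0+0 = 0
  0+1 = 1
  0+1 = 1
  0+1 = 1
  0+1 = 1
  0+0 = 0
  0+0 = 0
  0+1 = 1
  1+0 = 1
  0+1 = 1
  0+0 = 0
  0+0 = 0
  0+1 = 1
  1+1 = 0 carry 1
  0+0+1 = 1
  0+0 = 0
  1+1 = 0 carry 1
  1+1+1 = 1 carry 1
  1+0+1 = 0 carry 1
  final carry 1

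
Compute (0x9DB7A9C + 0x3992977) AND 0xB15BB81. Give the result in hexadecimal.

Add column by column in base 16, right to left:
  C+7 = 3 carry 1
  9+7+1 = 1 carry 1
  A+9+1 = 4 carry 1
  7+2+1 = A
  B+9 = 4 carry 1
  D+9+1 = 7 carry 1
  9+3+1 = D
Sum = 0xD74A413; now AND with 0xB15BB81:
  D&B=9, 7&1=1, 4&5=4, A&B=A, 4&B=0, 1&8=0, 3&1=1

0x914A001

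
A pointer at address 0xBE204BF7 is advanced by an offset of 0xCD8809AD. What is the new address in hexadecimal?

Add column by column in base 16, right to left:
  7+D = 4 carry 1
  F+A+1 = A carry 1
  B+9+1 = 5 carry 1
  4+0+1 = 5
  0+8 = 8
  2+8 = A
  E+D = B carry 1
  B+C+1 = 8 carry 1
  final carry 1

0x18BA855A4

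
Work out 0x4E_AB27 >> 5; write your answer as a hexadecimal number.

0x27559

5 bits is not a whole number of base-16 digits; in binary: 10011101010101100100111 >> 5 = 100111010101011001.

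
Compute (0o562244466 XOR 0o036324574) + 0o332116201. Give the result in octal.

0o1106276313

First 0o562244466 XOR 0o036324574 = 0o554160112.
Add column by column in base 8, right to left:
  2+1 = 3
  1+0 = 1
  1+2 = 3
  0+6 = 6
  6+1 = 7
  1+1 = 2
  4+2 = 6
  5+3 = 0 carry 1
  5+3+1 = 1 carry 1
  final carry 1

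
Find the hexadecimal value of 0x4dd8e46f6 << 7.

0x26ec7237b00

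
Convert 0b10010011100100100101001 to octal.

Group the bits in threes: 010 010 011 100 100 100 101 001 → 22344451.

0o22344451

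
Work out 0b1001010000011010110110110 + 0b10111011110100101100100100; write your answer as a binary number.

Add column by column in base 2, right to left:
  0+0 = 0
  1+0 = 1
  1+1 = 0 carry 1
  0+0+1 = 1
  1+0 = 1
  1+1 = 0 carry 1
  0+0+1 = 1
  1+0 = 1
  1+1 = 0 carry 1
  0+1+1 = 0 carry 1
  1+0+1 = 0 carry 1
  0+1+1 = 0 carry 1
  1+0+1 = 0 carry 1
  1+0+1 = 0 carry 1
  0+1+1 = 0 carry 1
  0+0+1 = 1
  0+1 = 1
  0+1 = 1
  0+1 = 1
  1+1 = 0 carry 1
  0+0+1 = 1
  1+1 = 0 carry 1
  0+1+1 = 0 carry 1
  0+1+1 = 0 carry 1
  1+0+1 = 0 carry 1
  0+1+1 = 0 carry 1
  final carry 1

0b100000101111000000011011010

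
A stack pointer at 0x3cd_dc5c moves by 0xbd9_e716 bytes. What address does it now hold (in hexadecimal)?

Add column by column in base 16, right to left:
  c+6 = 2 carry 1
  5+1+1 = 7
  c+7 = 3 carry 1
  d+e+1 = c carry 1
  d+9+1 = 7 carry 1
  c+d+1 = a carry 1
  3+b+1 = f

0xfa7c372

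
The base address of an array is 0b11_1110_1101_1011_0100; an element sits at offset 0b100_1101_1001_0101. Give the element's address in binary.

0b1000011101101001001

Add column by column in base 2, right to left:
  0+1 = 1
  0+0 = 0
  1+1 = 0 carry 1
  0+0+1 = 1
  1+1 = 0 carry 1
  1+0+1 = 0 carry 1
  0+0+1 = 1
  1+1 = 0 carry 1
  1+1+1 = 1 carry 1
  0+0+1 = 1
  1+1 = 0 carry 1
  1+1+1 = 1 carry 1
  0+0+1 = 1
  1+0 = 1
  1+1 = 0 carry 1
  1+0+1 = 0 carry 1
  1+0+1 = 0 carry 1
  1+0+1 = 0 carry 1
  final carry 1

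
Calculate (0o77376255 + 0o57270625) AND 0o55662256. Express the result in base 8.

0o54662002

Add column by column in base 8, right to left:
  5+5 = 2 carry 1
  5+2+1 = 0 carry 1
  2+6+1 = 1 carry 1
  6+0+1 = 7
  7+7 = 6 carry 1
  3+2+1 = 6
  7+7 = 6 carry 1
  7+5+1 = 5 carry 1
  final carry 1
Sum = 0o156667102; now AND with 0o55662256:
  1&0=0, 5&5=5, 6&5=4, 6&6=6, 6&6=6, 7&2=2, 1&2=0, 0&5=0, 2&6=2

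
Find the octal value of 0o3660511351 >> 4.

4 bits is not a whole number of base-8 digits; in binary: 11110110000101001001011101001 >> 4 = 1111011000010100100101110.

0o173024456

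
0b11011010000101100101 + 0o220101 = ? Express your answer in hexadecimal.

0xEC1A6

0b11011010000101100101 = 0xDA165 in hexadecimal.
0o220101 = 0x12041 in hexadecimal.
Add column by column in base 16, right to left:
  5+1 = 6
  6+4 = A
  1+0 = 1
  A+2 = C
  D+1 = E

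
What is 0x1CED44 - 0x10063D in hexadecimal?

0xCE707

Subtract column by column in base 16:
  4-D → 7 (borrow)
  4-3-1 → 0
  D-6 → 7
  E-0 → E
  C-0 → C
  1-1 → 0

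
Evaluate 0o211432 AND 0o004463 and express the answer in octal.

0o000422

AND each oct digit independently (no carries):
  2&0=0, 1&0=0, 1&4=0, 4&4=4, 3&6=2, 2&3=2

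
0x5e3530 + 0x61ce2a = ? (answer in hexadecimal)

Add column by column in base 16, right to left:
  0+a = a
  3+2 = 5
  5+e = 3 carry 1
  3+c+1 = 0 carry 1
  e+1+1 = 0 carry 1
  5+6+1 = c

0xc0035a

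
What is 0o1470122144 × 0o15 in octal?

0o24732054424

Multiply each base-8 digit by 13, carrying:
  4×13 = 52 → write 4 carry 6
  4×13+6 = 58 → write 2 carry 7
  1×13+7 = 20 → write 4 carry 2
  2×13+2 = 28 → write 4 carry 3
  2×13+3 = 29 → write 5 carry 3
  1×13+3 = 16 → write 0 carry 2
  0×13+2 = 2 → write 2
  7×13 = 91 → write 3 carry 11
  4×13+11 = 63 → write 7 carry 7
  1×13+7 = 20 → write 4 carry 2
  remaining carry: 2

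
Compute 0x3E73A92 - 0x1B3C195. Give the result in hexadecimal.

Subtract column by column in base 16:
  2-5 → D (borrow)
  9-9-1 → F (borrow)
  A-1-1 → 8
  3-C → 7 (borrow)
  7-3-1 → 3
  E-B → 3
  3-1 → 2

0x23378FD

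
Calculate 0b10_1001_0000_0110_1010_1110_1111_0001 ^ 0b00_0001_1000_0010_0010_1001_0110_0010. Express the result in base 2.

XOR bit by bit (1 where the bits differ):
  101001000001101010111011110001
^ 000001100000100010100101100010
= 101000100001001000011110010011

0b101000100001001000011110010011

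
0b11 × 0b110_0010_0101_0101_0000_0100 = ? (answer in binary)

0b1001001101111111100001100

Multiply each base-2 digit by 3, carrying:
  0×3 = 0 → write 0
  0×3 = 0 → write 0
  1×3 = 3 → write 1 carry 1
  0×3+1 = 1 → write 1
  0×3 = 0 → write 0
  0×3 = 0 → write 0
  0×3 = 0 → write 0
  0×3 = 0 → write 0
  1×3 = 3 → write 1 carry 1
  0×3+1 = 1 → write 1
  1×3 = 3 → write 1 carry 1
  0×3+1 = 1 → write 1
  1×3 = 3 → write 1 carry 1
  0×3+1 = 1 → write 1
  1×3 = 3 → write 1 carry 1
  0×3+1 = 1 → write 1
  0×3 = 0 → write 0
  1×3 = 3 → write 1 carry 1
  0×3+1 = 1 → write 1
  0×3 = 0 → write 0
  0×3 = 0 → write 0
  1×3 = 3 → write 1 carry 1
  1×3+1 = 4 → write 0 carry 2
  remaining carry: 10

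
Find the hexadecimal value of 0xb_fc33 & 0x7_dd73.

0x3dc33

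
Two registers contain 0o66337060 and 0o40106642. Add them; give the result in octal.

Add column by column in base 8, right to left:
  0+2 = 2
  6+4 = 2 carry 1
  0+6+1 = 7
  7+6 = 5 carry 1
  3+0+1 = 4
  3+1 = 4
  6+0 = 6
  6+4 = 2 carry 1
  final carry 1

0o126445722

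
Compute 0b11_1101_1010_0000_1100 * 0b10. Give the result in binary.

0b1111011010000011000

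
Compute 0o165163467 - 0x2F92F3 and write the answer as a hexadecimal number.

0o165163467 = 0x1D4E737 in hexadecimal.
Subtract column by column in base 16:
  7-3 → 4
  3-F → 4 (borrow)
  7-2-1 → 4
  E-9 → 5
  4-F → 5 (borrow)
  D-2-1 → A
  1-0 → 1

0x1A55444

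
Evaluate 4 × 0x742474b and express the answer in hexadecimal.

Multiply each base-16 digit by 4, carrying:
  b×4 = 44 → write c carry 2
  4×4+2 = 18 → write 2 carry 1
  7×4+1 = 29 → write d carry 1
  4×4+1 = 17 → write 1 carry 1
  2×4+1 = 9 → write 9
  4×4 = 16 → write 0 carry 1
  7×4+1 = 29 → write d carry 1
  remaining carry: 1

0x1d091d2c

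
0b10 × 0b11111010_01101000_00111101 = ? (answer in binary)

0b1111101001101000001111010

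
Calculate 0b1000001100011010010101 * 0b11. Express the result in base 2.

0b11000100101001110111111

Multiply each base-2 digit by 3, carrying:
  1×3 = 3 → write 1 carry 1
  0×3+1 = 1 → write 1
  1×3 = 3 → write 1 carry 1
  0×3+1 = 1 → write 1
  1×3 = 3 → write 1 carry 1
  0×3+1 = 1 → write 1
  0×3 = 0 → write 0
  1×3 = 3 → write 1 carry 1
  0×3+1 = 1 → write 1
  1×3 = 3 → write 1 carry 1
  1×3+1 = 4 → write 0 carry 2
  0×3+2 = 2 → write 0 carry 1
  0×3+1 = 1 → write 1
  0×3 = 0 → write 0
  1×3 = 3 → write 1 carry 1
  1×3+1 = 4 → write 0 carry 2
  0×3+2 = 2 → write 0 carry 1
  0×3+1 = 1 → write 1
  0×3 = 0 → write 0
  0×3 = 0 → write 0
  0×3 = 0 → write 0
  1×3 = 3 → write 1 carry 1
  remaining carry: 1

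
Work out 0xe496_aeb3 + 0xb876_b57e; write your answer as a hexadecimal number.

Add column by column in base 16, right to left:
  3+e = 1 carry 1
  b+7+1 = 3 carry 1
  e+5+1 = 4 carry 1
  a+b+1 = 6 carry 1
  6+6+1 = d
  9+7 = 0 carry 1
  4+8+1 = d
  e+b = 9 carry 1
  final carry 1

0x19d0d6431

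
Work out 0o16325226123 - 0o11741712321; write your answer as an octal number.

Subtract column by column in base 8:
  3-1 → 2
  2-2 → 0
  1-3 → 6 (borrow)
  6-2-1 → 3
  2-1 → 1
  2-7 → 3 (borrow)
  5-1-1 → 3
  2-4 → 6 (borrow)
  3-7-1 → 3 (borrow)
  6-1-1 → 4
  1-1 → 0

0o4363313602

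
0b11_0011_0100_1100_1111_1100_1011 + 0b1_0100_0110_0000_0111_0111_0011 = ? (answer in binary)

Add column by column in base 2, right to left:
  1+1 = 0 carry 1
  1+1+1 = 1 carry 1
  0+0+1 = 1
  1+0 = 1
  0+1 = 1
  0+1 = 1
  1+1 = 0 carry 1
  1+0+1 = 0 carry 1
  1+1+1 = 1 carry 1
  1+1+1 = 1 carry 1
  1+1+1 = 1 carry 1
  1+0+1 = 0 carry 1
  0+0+1 = 1
  0+0 = 0
  1+0 = 1
  1+0 = 1
  0+0 = 0
  0+1 = 1
  1+1 = 0 carry 1
  0+0+1 = 1
  1+0 = 1
  1+0 = 1
  0+1 = 1
  0+0 = 0
  1+1 = 0 carry 1
  1+0+1 = 0 carry 1
  final carry 1

0b100011110101101011100111110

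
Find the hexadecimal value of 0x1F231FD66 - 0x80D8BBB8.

0x1715941AE

Subtract column by column in base 16:
  6-8 → E (borrow)
  6-B-1 → A (borrow)
  D-B-1 → 1
  F-B → 4
  1-8 → 9 (borrow)
  3-D-1 → 5 (borrow)
  2-0-1 → 1
  F-8 → 7
  1-0 → 1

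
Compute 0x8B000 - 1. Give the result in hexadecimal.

0x8AFFF

The trailing 3 digits are 0, so subtracting 1 borrows through: they become F and the next digit up decrements.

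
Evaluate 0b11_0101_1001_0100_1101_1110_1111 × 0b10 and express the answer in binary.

Multiply each base-2 digit by 2, carrying:
  1×2 = 2 → write 0 carry 1
  1×2+1 = 3 → write 1 carry 1
  1×2+1 = 3 → write 1 carry 1
  1×2+1 = 3 → write 1 carry 1
  0×2+1 = 1 → write 1
  1×2 = 2 → write 0 carry 1
  1×2+1 = 3 → write 1 carry 1
  1×2+1 = 3 → write 1 carry 1
  1×2+1 = 3 → write 1 carry 1
  0×2+1 = 1 → write 1
  1×2 = 2 → write 0 carry 1
  1×2+1 = 3 → write 1 carry 1
  0×2+1 = 1 → write 1
  0×2 = 0 → write 0
  1×2 = 2 → write 0 carry 1
  0×2+1 = 1 → write 1
  1×2 = 2 → write 0 carry 1
  0×2+1 = 1 → write 1
  0×2 = 0 → write 0
  1×2 = 2 → write 0 carry 1
  1×2+1 = 3 → write 1 carry 1
  0×2+1 = 1 → write 1
  1×2 = 2 → write 0 carry 1
  0×2+1 = 1 → write 1
  1×2 = 2 → write 0 carry 1
  1×2+1 = 3 → write 1 carry 1
  remaining carry: 1

0b110101100101001101111011110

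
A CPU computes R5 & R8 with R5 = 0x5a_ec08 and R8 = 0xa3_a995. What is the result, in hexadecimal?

0x02a800

AND each hex digit independently (no carries):
  5&a=0, a&3=2, e&a=a, c&9=8, 0&9=0, 8&5=0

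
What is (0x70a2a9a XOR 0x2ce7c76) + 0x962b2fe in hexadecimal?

First 0x70a2a9a XOR 0x2ce7c76 = 0x5c456ec.
Add column by column in base 16, right to left:
  c+e = a carry 1
  e+f+1 = e carry 1
  6+2+1 = 9
  5+b = 0 carry 1
  4+2+1 = 7
  c+6 = 2 carry 1
  5+9+1 = f

0xf2709ea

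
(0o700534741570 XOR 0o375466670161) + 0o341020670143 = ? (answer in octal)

First 0o700534741570 XOR 0o375466670161 = 0o475152131411.
Add column by column in base 8, right to left:
  1+3 = 4
  1+4 = 5
  4+1 = 5
  1+0 = 1
  3+7 = 2 carry 1
  1+6+1 = 0 carry 1
  2+0+1 = 3
  5+2 = 7
  1+0 = 1
  5+1 = 6
  7+4 = 3 carry 1
  4+3+1 = 0 carry 1
  final carry 1

0o1036173021554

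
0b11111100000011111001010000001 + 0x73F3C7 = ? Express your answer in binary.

0x73F3C7 = 0b11100111111001111000111 in binary.
Add column by column in base 2, right to left:
  1+1 = 0 carry 1
  0+1+1 = 0 carry 1
  0+1+1 = 0 carry 1
  0+0+1 = 1
  0+0 = 0
  0+0 = 0
  0+1 = 1
  1+1 = 0 carry 1
  0+1+1 = 0 carry 1
  1+1+1 = 1 carry 1
  0+0+1 = 1
  0+0 = 0
  1+1 = 0 carry 1
  1+1+1 = 1 carry 1
  1+1+1 = 1 carry 1
  1+1+1 = 1 carry 1
  1+1+1 = 1 carry 1
  0+1+1 = 0 carry 1
  0+0+1 = 1
  0+0 = 0
  0+1 = 1
  0+1 = 1
  0+1 = 1
  1+0 = 1
  1+0 = 1
  1+0 = 1
  1+0 = 1
  1+0 = 1
  1+0 = 1

0b11111111101011110011001001000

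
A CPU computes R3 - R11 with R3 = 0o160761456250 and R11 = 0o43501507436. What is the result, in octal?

0o115257746612

Subtract column by column in base 8:
  0-6 → 2 (borrow)
  5-3-1 → 1
  2-4 → 6 (borrow)
  6-7-1 → 6 (borrow)
  5-0-1 → 4
  4-5 → 7 (borrow)
  1-1-1 → 7 (borrow)
  6-0-1 → 5
  7-5 → 2
  0-3 → 5 (borrow)
  6-4-1 → 1
  1-0 → 1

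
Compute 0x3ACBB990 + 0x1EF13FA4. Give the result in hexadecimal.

0x59BCF934

Add column by column in base 16, right to left:
  0+4 = 4
  9+A = 3 carry 1
  9+F+1 = 9 carry 1
  B+3+1 = F
  B+1 = C
  C+F = B carry 1
  A+E+1 = 9 carry 1
  3+1+1 = 5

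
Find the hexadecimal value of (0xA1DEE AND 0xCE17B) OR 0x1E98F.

0xA1DEE AND 0xCE17B = 0x8016A.
Then OR with 0x1E98F.

0x9E9EF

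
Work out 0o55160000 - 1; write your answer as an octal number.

The trailing 4 digits are 0, so subtracting 1 borrows through: they become 7 and the next digit up decrements.

0o55157777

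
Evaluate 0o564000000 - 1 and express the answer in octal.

0o563777777

The trailing 6 digits are 0, so subtracting 1 borrows through: they become 7 and the next digit up decrements.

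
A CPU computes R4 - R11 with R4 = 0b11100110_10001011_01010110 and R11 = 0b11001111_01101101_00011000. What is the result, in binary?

0b101110001111000111110

Subtract column by column in base 2:
  0-0 → 0
  1-0 → 1
  1-0 → 1
  0-1 → 1 (borrow)
  1-1-1 → 1 (borrow)
  0-0-1 → 1 (borrow)
  1-0-1 → 0
  0-0 → 0
  1-1 → 0
  1-0 → 1
  0-1 → 1 (borrow)
  1-1-1 → 1 (borrow)
  0-0-1 → 1 (borrow)
  0-1-1 → 0 (borrow)
  0-1-1 → 0 (borrow)
  1-0-1 → 0
  0-1 → 1 (borrow)
  1-1-1 → 1 (borrow)
  1-1-1 → 1 (borrow)
  0-1-1 → 0 (borrow)
  0-0-1 → 1 (borrow)
  1-0-1 → 0
  1-1 → 0
  1-1 → 0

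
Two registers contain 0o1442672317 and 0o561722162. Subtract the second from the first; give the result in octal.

0o660750135

Subtract column by column in base 8:
  7-2 → 5
  1-6 → 3 (borrow)
  3-1-1 → 1
  2-2 → 0
  7-2 → 5
  6-7 → 7 (borrow)
  2-1-1 → 0
  4-6 → 6 (borrow)
  4-5-1 → 6 (borrow)
  1-0-1 → 0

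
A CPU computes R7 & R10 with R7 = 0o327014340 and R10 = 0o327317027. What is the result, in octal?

AND each oct digit independently (no carries):
  3&3=3, 2&2=2, 7&7=7, 0&3=0, 1&1=1, 4&7=4, 3&0=0, 4&2=0, 0&7=0

0o327014000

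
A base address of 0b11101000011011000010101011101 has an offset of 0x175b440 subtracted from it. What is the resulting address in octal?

0o3345750435

0b11101000011011000010101011101 = 0o3503302535 in octal.
0x175b440 = 0o135332100 in octal.
Subtract column by column in base 8:
  5-0 → 5
  3-0 → 3
  5-1 → 4
  2-2 → 0
  0-3 → 5 (borrow)
  3-3-1 → 7 (borrow)
  3-5-1 → 5 (borrow)
  0-3-1 → 4 (borrow)
  5-1-1 → 3
  3-0 → 3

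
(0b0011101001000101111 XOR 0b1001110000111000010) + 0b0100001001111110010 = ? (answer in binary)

First 0b0011101001000101111 XOR 0b1001110000111000010 = 0b1010011001111101101.
Add column by column in base 2, right to left:
  1+0 = 1
  0+1 = 1
  1+0 = 1
  1+0 = 1
  0+1 = 1
  1+1 = 0 carry 1
  1+1+1 = 1 carry 1
  1+1+1 = 1 carry 1
  1+1+1 = 1 carry 1
  1+1+1 = 1 carry 1
  0+0+1 = 1
  0+0 = 0
  1+1 = 0 carry 1
  1+0+1 = 0 carry 1
  0+0+1 = 1
  0+0 = 0
  1+0 = 1
  0+1 = 1
  1+0 = 1

0b1110100011111011111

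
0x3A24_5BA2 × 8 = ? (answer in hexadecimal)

Multiply each base-16 digit by 8, carrying:
  2×8 = 16 → write 0 carry 1
  A×8+1 = 81 → write 1 carry 5
  B×8+5 = 93 → write D carry 5
  5×8+5 = 45 → write D carry 2
  4×8+2 = 34 → write 2 carry 2
  2×8+2 = 18 → write 2 carry 1
  A×8+1 = 81 → write 1 carry 5
  3×8+5 = 29 → write D carry 1
  remaining carry: 1

0x1D122DD10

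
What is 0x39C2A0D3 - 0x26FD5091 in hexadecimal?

Subtract column by column in base 16:
  3-1 → 2
  D-9 → 4
  0-0 → 0
  A-5 → 5
  2-D → 5 (borrow)
  C-F-1 → C (borrow)
  9-6-1 → 2
  3-2 → 1

0x12C55042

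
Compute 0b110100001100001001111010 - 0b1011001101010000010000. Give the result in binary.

0b101000111110111001101010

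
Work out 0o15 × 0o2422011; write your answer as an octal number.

Multiply each base-8 digit by 13, carrying:
  1×13 = 13 → write 5 carry 1
  1×13+1 = 14 → write 6 carry 1
  0×13+1 = 1 → write 1
  2×13 = 26 → write 2 carry 3
  2×13+3 = 29 → write 5 carry 3
  4×13+3 = 55 → write 7 carry 6
  2×13+6 = 32 → write 0 carry 4
  remaining carry: 4

0o40752165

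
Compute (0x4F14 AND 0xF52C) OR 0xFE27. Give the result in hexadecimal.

0x4F14 AND 0xF52C = 0x4504.
Then OR with 0xFE27.

0xFF27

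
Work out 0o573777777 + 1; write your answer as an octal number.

The trailing 6 digits are 7 (max in base 8), so adding 1 cascades: they roll to 0 and the next digit up increments.

0o574000000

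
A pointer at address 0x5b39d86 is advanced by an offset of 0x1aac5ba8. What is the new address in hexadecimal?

0x205ff92e

Add column by column in base 16, right to left:
  6+8 = e
  8+a = 2 carry 1
  d+b+1 = 9 carry 1
  9+5+1 = f
  3+c = f
  b+a = 5 carry 1
  5+a+1 = 0 carry 1
  0+1+1 = 2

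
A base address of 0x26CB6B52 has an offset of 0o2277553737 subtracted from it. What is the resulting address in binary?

0x26CB6B52 = 0b100110110010110110101101010010 in binary.
0o2277553737 = 0b10010111111101101011111011111 in binary.
Subtract column by column in base 2:
  0-1 → 1 (borrow)
  1-1-1 → 1 (borrow)
  0-1-1 → 0 (borrow)
  0-1-1 → 0 (borrow)
  1-1-1 → 1 (borrow)
  0-0-1 → 1 (borrow)
  1-1-1 → 1 (borrow)
  0-1-1 → 0 (borrow)
  1-1-1 → 1 (borrow)
  1-1-1 → 1 (borrow)
  0-1-1 → 0 (borrow)
  1-0-1 → 0
  0-1 → 1 (borrow)
  1-0-1 → 0
  1-1 → 0
  0-1 → 1 (borrow)
  1-0-1 → 0
  1-1 → 0
  0-1 → 1 (borrow)
  1-1-1 → 1 (borrow)
  0-1-1 → 0 (borrow)
  0-1-1 → 0 (borrow)
  1-1-1 → 1 (borrow)
  1-1-1 → 1 (borrow)
  0-0-1 → 1 (borrow)
  1-1-1 → 1 (borrow)
  1-0-1 → 0
  0-0 → 0
  0-1 → 1 (borrow)
  1-0-1 → 0

0b10011110011001001001101110011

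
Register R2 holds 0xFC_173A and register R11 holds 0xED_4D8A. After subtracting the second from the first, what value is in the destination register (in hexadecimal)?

0xEC9B0

Subtract column by column in base 16:
  A-A → 0
  3-8 → B (borrow)
  7-D-1 → 9 (borrow)
  1-4-1 → C (borrow)
  C-D-1 → E (borrow)
  F-E-1 → 0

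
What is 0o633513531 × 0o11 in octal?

0o7170651041

Multiply each base-8 digit by 9, carrying:
  1×9 = 9 → write 1 carry 1
  3×9+1 = 28 → write 4 carry 3
  5×9+3 = 48 → write 0 carry 6
  3×9+6 = 33 → write 1 carry 4
  1×9+4 = 13 → write 5 carry 1
  5×9+1 = 46 → write 6 carry 5
  3×9+5 = 32 → write 0 carry 4
  3×9+4 = 31 → write 7 carry 3
  6×9+3 = 57 → write 1 carry 7
  remaining carry: 7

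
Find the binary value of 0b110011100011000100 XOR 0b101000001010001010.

XOR bit by bit (1 where the bits differ):
  110011100011000100
^ 101000001010001010
= 011011101001001110

0b011011101001001110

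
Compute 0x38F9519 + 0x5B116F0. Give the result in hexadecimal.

Add column by column in base 16, right to left:
  9+0 = 9
  1+F = 0 carry 1
  5+6+1 = C
  9+1 = A
  F+1 = 0 carry 1
  8+B+1 = 4 carry 1
  3+5+1 = 9

0x940AC09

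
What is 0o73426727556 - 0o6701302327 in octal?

0o64525425227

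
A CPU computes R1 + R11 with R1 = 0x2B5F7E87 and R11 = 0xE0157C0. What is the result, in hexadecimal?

0x3960D647

Add column by column in base 16, right to left:
  7+0 = 7
  8+C = 4 carry 1
  E+7+1 = 6 carry 1
  7+5+1 = D
  F+1 = 0 carry 1
  5+0+1 = 6
  B+E = 9 carry 1
  2+0+1 = 3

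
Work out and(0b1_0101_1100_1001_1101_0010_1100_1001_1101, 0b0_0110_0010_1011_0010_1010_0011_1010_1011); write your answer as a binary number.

0b001000000100100000010000010001001

AND bit by bit (1 only where both bits are 1):
  101011100100111010010110010011101
& 001100010101100101010001110101011
= 001000000100100000010000010001001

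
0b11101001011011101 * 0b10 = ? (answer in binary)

Multiply each base-2 digit by 2, carrying:
  1×2 = 2 → write 0 carry 1
  0×2+1 = 1 → write 1
  1×2 = 2 → write 0 carry 1
  1×2+1 = 3 → write 1 carry 1
  1×2+1 = 3 → write 1 carry 1
  0×2+1 = 1 → write 1
  1×2 = 2 → write 0 carry 1
  1×2+1 = 3 → write 1 carry 1
  0×2+1 = 1 → write 1
  1×2 = 2 → write 0 carry 1
  0×2+1 = 1 → write 1
  0×2 = 0 → write 0
  1×2 = 2 → write 0 carry 1
  0×2+1 = 1 → write 1
  1×2 = 2 → write 0 carry 1
  1×2+1 = 3 → write 1 carry 1
  1×2+1 = 3 → write 1 carry 1
  remaining carry: 1

0b111010010110111010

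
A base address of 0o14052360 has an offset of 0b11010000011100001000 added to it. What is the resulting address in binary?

0b1111010101101111111000

0o14052360 = 0b1100000101010011110000 in binary.
Add column by column in base 2, right to left:
  0+0 = 0
  0+0 = 0
  0+0 = 0
  0+1 = 1
  1+0 = 1
  1+0 = 1
  1+0 = 1
  1+0 = 1
  0+1 = 1
  0+1 = 1
  1+1 = 0 carry 1
  0+0+1 = 1
  1+0 = 1
  0+0 = 0
  1+0 = 1
  0+0 = 0
  0+1 = 1
  0+0 = 0
  0+1 = 1
  0+1 = 1
  1+0 = 1
  1+0 = 1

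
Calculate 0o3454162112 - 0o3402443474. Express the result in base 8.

0o51516416

Subtract column by column in base 8:
  2-4 → 6 (borrow)
  1-7-1 → 1 (borrow)
  1-4-1 → 4 (borrow)
  2-3-1 → 6 (borrow)
  6-4-1 → 1
  1-4 → 5 (borrow)
  4-2-1 → 1
  5-0 → 5
  4-4 → 0
  3-3 → 0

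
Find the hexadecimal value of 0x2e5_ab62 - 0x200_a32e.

0xe50834

Subtract column by column in base 16:
  2-e → 4 (borrow)
  6-2-1 → 3
  b-3 → 8
  a-a → 0
  5-0 → 5
  e-0 → e
  2-2 → 0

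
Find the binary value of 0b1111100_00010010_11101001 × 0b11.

0b1011101000011100010111011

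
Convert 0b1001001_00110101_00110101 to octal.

Group the bits in threes: 010 010 010 011 010 100 110 101 → 22232465.

0o22232465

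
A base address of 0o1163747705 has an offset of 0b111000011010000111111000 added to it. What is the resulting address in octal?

0o1254270675

0b111000011010000111111000 = 0o70320770 in octal.
Add column by column in base 8, right to left:
  5+0 = 5
  0+7 = 7
  7+7 = 6 carry 1
  7+0+1 = 0 carry 1
  4+2+1 = 7
  7+3 = 2 carry 1
  3+0+1 = 4
  6+7 = 5 carry 1
  1+0+1 = 2
  1+0 = 1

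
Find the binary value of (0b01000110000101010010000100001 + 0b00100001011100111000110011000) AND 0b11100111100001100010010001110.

0b1100111100000000010010001000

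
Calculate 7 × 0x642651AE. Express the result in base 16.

Multiply each base-16 digit by 7, carrying:
  E×7 = 98 → write 2 carry 6
  A×7+6 = 76 → write C carry 4
  1×7+4 = 11 → write B
  5×7 = 35 → write 3 carry 2
  6×7+2 = 44 → write C carry 2
  2×7+2 = 16 → write 0 carry 1
  4×7+1 = 29 → write D carry 1
  6×7+1 = 43 → write B carry 2
  remaining carry: 2

0x2BD0C3BC2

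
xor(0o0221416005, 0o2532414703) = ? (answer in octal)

0o2713002706

XOR each oct digit independently (no carries):
  0^2=2, 2^5=7, 2^3=1, 1^2=3, 4^4=0, 1^1=0, 6^4=2, 0^7=7, 0^0=0, 5^3=6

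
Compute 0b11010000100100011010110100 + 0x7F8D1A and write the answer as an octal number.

0o360351716

0b11010000100100011010110100 = 0o320443264 in octal.
0x7F8D1A = 0o37706432 in octal.
Add column by column in base 8, right to left:
  4+2 = 6
  6+3 = 1 carry 1
  2+4+1 = 7
  3+6 = 1 carry 1
  4+0+1 = 5
  4+7 = 3 carry 1
  0+7+1 = 0 carry 1
  2+3+1 = 6
  3+0 = 3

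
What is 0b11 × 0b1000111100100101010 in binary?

0b11010110101101111110

Multiply each base-2 digit by 3, carrying:
  0×3 = 0 → write 0
  1×3 = 3 → write 1 carry 1
  0×3+1 = 1 → write 1
  1×3 = 3 → write 1 carry 1
  0×3+1 = 1 → write 1
  1×3 = 3 → write 1 carry 1
  0×3+1 = 1 → write 1
  0×3 = 0 → write 0
  1×3 = 3 → write 1 carry 1
  0×3+1 = 1 → write 1
  0×3 = 0 → write 0
  1×3 = 3 → write 1 carry 1
  1×3+1 = 4 → write 0 carry 2
  1×3+2 = 5 → write 1 carry 2
  1×3+2 = 5 → write 1 carry 2
  0×3+2 = 2 → write 0 carry 1
  0×3+1 = 1 → write 1
  0×3 = 0 → write 0
  1×3 = 3 → write 1 carry 1
  remaining carry: 1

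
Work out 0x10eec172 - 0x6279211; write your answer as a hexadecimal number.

0xac72f61

Subtract column by column in base 16:
  2-1 → 1
  7-1 → 6
  1-2 → f (borrow)
  c-9-1 → 2
  e-7 → 7
  e-2 → c
  0-6 → a (borrow)
  1-0-1 → 0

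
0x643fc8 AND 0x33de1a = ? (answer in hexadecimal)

AND each hex digit independently (no carries):
  6&3=2, 4&3=0, 3&d=1, f&e=e, c&1=0, 8&a=8

0x201e08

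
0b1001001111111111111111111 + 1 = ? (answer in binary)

0b1001010000000000000000000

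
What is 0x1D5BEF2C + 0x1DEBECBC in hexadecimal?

0x3B47DBE8

Add column by column in base 16, right to left:
  C+C = 8 carry 1
  2+B+1 = E
  F+C = B carry 1
  E+E+1 = D carry 1
  B+B+1 = 7 carry 1
  5+E+1 = 4 carry 1
  D+D+1 = B carry 1
  1+1+1 = 3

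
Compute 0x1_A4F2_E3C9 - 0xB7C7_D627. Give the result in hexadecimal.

0xED2B0DA2

Subtract column by column in base 16:
  9-7 → 2
  C-2 → A
  3-6 → D (borrow)
  E-D-1 → 0
  2-7 → B (borrow)
  F-C-1 → 2
  4-7 → D (borrow)
  A-B-1 → E (borrow)
  1-0-1 → 0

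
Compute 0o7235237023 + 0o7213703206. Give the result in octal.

0o16451142231

Add column by column in base 8, right to left:
  3+6 = 1 carry 1
  2+0+1 = 3
  0+2 = 2
  7+3 = 2 carry 1
  3+0+1 = 4
  2+7 = 1 carry 1
  5+3+1 = 1 carry 1
  3+1+1 = 5
  2+2 = 4
  7+7 = 6 carry 1
  final carry 1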